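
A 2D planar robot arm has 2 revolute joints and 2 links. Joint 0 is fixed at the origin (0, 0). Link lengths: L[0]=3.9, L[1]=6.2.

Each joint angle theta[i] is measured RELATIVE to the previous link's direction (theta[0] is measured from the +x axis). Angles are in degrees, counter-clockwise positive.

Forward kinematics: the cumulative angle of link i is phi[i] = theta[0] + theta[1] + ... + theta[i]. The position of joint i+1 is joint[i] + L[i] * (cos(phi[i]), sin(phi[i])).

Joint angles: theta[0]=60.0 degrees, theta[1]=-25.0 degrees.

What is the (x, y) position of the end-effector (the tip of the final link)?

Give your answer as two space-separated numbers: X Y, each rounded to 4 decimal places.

joint[0] = (0.0000, 0.0000)  (base)
link 0: phi[0] = 60 = 60 deg
  cos(60 deg) = 0.5000, sin(60 deg) = 0.8660
  joint[1] = (0.0000, 0.0000) + 3.9 * (0.5000, 0.8660) = (0.0000 + 1.9500, 0.0000 + 3.3775) = (1.9500, 3.3775)
link 1: phi[1] = 60 + -25 = 35 deg
  cos(35 deg) = 0.8192, sin(35 deg) = 0.5736
  joint[2] = (1.9500, 3.3775) + 6.2 * (0.8192, 0.5736) = (1.9500 + 5.0787, 3.3775 + 3.5562) = (7.0287, 6.9337)
End effector: (7.0287, 6.9337)

Answer: 7.0287 6.9337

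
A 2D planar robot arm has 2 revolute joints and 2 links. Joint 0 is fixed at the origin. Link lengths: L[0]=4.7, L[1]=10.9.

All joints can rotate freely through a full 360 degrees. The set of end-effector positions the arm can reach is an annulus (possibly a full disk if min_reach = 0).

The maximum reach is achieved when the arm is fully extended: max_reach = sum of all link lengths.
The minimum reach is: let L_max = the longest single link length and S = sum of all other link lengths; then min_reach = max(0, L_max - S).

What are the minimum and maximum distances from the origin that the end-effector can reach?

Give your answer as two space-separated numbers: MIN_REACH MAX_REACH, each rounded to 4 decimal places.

Link lengths: [4.7, 10.9]
max_reach = 4.7 + 10.9 = 15.6
L_max = max([4.7, 10.9]) = 10.9
S (sum of others) = 15.6 - 10.9 = 4.7
min_reach = max(0, 10.9 - 4.7) = max(0, 6.2) = 6.2

Answer: 6.2000 15.6000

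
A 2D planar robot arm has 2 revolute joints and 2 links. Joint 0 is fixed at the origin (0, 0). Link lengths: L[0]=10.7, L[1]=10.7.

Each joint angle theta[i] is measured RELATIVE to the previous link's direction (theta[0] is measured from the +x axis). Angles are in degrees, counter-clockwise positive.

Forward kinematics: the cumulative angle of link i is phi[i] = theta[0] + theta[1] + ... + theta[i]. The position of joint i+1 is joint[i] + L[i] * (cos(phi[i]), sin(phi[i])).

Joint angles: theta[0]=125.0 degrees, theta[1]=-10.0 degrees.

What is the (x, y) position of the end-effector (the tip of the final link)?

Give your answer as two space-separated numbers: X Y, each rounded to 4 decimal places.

joint[0] = (0.0000, 0.0000)  (base)
link 0: phi[0] = 125 = 125 deg
  cos(125 deg) = -0.5736, sin(125 deg) = 0.8192
  joint[1] = (0.0000, 0.0000) + 10.7 * (-0.5736, 0.8192) = (0.0000 + -6.1373, 0.0000 + 8.7649) = (-6.1373, 8.7649)
link 1: phi[1] = 125 + -10 = 115 deg
  cos(115 deg) = -0.4226, sin(115 deg) = 0.9063
  joint[2] = (-6.1373, 8.7649) + 10.7 * (-0.4226, 0.9063) = (-6.1373 + -4.5220, 8.7649 + 9.6975) = (-10.6593, 18.4624)
End effector: (-10.6593, 18.4624)

Answer: -10.6593 18.4624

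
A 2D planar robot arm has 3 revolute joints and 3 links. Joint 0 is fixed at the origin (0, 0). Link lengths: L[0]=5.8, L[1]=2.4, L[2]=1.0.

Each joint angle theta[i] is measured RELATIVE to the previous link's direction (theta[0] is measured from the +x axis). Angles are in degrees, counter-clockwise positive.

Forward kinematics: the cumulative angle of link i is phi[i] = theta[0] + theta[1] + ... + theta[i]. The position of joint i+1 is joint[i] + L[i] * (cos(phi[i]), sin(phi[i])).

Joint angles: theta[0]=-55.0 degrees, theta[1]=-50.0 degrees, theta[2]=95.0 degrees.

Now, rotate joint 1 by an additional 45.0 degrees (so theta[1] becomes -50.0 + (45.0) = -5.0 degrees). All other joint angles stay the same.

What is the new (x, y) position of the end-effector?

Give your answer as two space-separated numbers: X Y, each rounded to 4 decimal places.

Answer: 5.3459 -6.2560

Derivation:
joint[0] = (0.0000, 0.0000)  (base)
link 0: phi[0] = -55 = -55 deg
  cos(-55 deg) = 0.5736, sin(-55 deg) = -0.8192
  joint[1] = (0.0000, 0.0000) + 5.8 * (0.5736, -0.8192) = (0.0000 + 3.3267, 0.0000 + -4.7511) = (3.3267, -4.7511)
link 1: phi[1] = -55 + -5 = -60 deg
  cos(-60 deg) = 0.5000, sin(-60 deg) = -0.8660
  joint[2] = (3.3267, -4.7511) + 2.4 * (0.5000, -0.8660) = (3.3267 + 1.2000, -4.7511 + -2.0785) = (4.5267, -6.8295)
link 2: phi[2] = -55 + -5 + 95 = 35 deg
  cos(35 deg) = 0.8192, sin(35 deg) = 0.5736
  joint[3] = (4.5267, -6.8295) + 1 * (0.8192, 0.5736) = (4.5267 + 0.8192, -6.8295 + 0.5736) = (5.3459, -6.2560)
End effector: (5.3459, -6.2560)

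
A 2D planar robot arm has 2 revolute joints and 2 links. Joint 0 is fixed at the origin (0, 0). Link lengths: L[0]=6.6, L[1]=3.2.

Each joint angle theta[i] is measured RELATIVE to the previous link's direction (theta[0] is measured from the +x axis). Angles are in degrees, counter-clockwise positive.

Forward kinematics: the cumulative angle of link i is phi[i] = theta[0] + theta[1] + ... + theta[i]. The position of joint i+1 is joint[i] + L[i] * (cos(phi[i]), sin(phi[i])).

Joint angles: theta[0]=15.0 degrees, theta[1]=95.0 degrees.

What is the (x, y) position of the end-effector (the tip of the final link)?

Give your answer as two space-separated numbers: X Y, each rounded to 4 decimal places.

Answer: 5.2806 4.7152

Derivation:
joint[0] = (0.0000, 0.0000)  (base)
link 0: phi[0] = 15 = 15 deg
  cos(15 deg) = 0.9659, sin(15 deg) = 0.2588
  joint[1] = (0.0000, 0.0000) + 6.6 * (0.9659, 0.2588) = (0.0000 + 6.3751, 0.0000 + 1.7082) = (6.3751, 1.7082)
link 1: phi[1] = 15 + 95 = 110 deg
  cos(110 deg) = -0.3420, sin(110 deg) = 0.9397
  joint[2] = (6.3751, 1.7082) + 3.2 * (-0.3420, 0.9397) = (6.3751 + -1.0945, 1.7082 + 3.0070) = (5.2806, 4.7152)
End effector: (5.2806, 4.7152)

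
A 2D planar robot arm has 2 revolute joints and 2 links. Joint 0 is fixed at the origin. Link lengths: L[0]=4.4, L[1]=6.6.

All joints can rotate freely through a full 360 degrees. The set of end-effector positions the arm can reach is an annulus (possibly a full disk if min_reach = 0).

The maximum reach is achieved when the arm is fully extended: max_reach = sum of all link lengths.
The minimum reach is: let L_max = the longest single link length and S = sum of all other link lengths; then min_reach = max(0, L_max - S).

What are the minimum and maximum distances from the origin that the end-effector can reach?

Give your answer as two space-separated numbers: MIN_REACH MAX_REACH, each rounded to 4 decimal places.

Answer: 2.2000 11.0000

Derivation:
Link lengths: [4.4, 6.6]
max_reach = 4.4 + 6.6 = 11
L_max = max([4.4, 6.6]) = 6.6
S (sum of others) = 11 - 6.6 = 4.4
min_reach = max(0, 6.6 - 4.4) = max(0, 2.2) = 2.2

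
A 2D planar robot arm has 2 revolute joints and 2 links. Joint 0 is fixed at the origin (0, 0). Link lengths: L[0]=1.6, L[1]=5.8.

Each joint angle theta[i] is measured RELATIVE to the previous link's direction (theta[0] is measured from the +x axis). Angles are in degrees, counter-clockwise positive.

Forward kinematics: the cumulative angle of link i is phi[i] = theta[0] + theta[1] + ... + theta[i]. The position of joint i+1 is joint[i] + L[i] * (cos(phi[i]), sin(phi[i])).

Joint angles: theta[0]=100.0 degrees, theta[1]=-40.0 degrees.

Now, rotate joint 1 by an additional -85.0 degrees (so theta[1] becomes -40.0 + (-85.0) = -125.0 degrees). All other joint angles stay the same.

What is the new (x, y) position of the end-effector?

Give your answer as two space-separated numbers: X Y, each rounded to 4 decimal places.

Answer: 4.9787 -0.8755

Derivation:
joint[0] = (0.0000, 0.0000)  (base)
link 0: phi[0] = 100 = 100 deg
  cos(100 deg) = -0.1736, sin(100 deg) = 0.9848
  joint[1] = (0.0000, 0.0000) + 1.6 * (-0.1736, 0.9848) = (0.0000 + -0.2778, 0.0000 + 1.5757) = (-0.2778, 1.5757)
link 1: phi[1] = 100 + -125 = -25 deg
  cos(-25 deg) = 0.9063, sin(-25 deg) = -0.4226
  joint[2] = (-0.2778, 1.5757) + 5.8 * (0.9063, -0.4226) = (-0.2778 + 5.2566, 1.5757 + -2.4512) = (4.9787, -0.8755)
End effector: (4.9787, -0.8755)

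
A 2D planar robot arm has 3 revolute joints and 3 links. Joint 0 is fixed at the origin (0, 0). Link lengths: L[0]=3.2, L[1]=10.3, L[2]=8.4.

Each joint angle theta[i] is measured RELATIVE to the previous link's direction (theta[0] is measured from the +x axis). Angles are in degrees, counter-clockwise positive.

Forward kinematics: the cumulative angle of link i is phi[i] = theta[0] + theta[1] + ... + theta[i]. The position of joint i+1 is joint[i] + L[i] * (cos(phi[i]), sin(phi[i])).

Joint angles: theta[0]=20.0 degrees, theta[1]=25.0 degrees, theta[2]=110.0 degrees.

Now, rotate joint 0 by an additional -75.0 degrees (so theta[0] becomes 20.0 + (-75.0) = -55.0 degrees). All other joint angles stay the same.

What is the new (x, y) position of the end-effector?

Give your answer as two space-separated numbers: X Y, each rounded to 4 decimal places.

joint[0] = (0.0000, 0.0000)  (base)
link 0: phi[0] = -55 = -55 deg
  cos(-55 deg) = 0.5736, sin(-55 deg) = -0.8192
  joint[1] = (0.0000, 0.0000) + 3.2 * (0.5736, -0.8192) = (0.0000 + 1.8354, 0.0000 + -2.6213) = (1.8354, -2.6213)
link 1: phi[1] = -55 + 25 = -30 deg
  cos(-30 deg) = 0.8660, sin(-30 deg) = -0.5000
  joint[2] = (1.8354, -2.6213) + 10.3 * (0.8660, -0.5000) = (1.8354 + 8.9201, -2.6213 + -5.1500) = (10.7555, -7.7713)
link 2: phi[2] = -55 + 25 + 110 = 80 deg
  cos(80 deg) = 0.1736, sin(80 deg) = 0.9848
  joint[3] = (10.7555, -7.7713) + 8.4 * (0.1736, 0.9848) = (10.7555 + 1.4586, -7.7713 + 8.2724) = (12.2142, 0.5011)
End effector: (12.2142, 0.5011)

Answer: 12.2142 0.5011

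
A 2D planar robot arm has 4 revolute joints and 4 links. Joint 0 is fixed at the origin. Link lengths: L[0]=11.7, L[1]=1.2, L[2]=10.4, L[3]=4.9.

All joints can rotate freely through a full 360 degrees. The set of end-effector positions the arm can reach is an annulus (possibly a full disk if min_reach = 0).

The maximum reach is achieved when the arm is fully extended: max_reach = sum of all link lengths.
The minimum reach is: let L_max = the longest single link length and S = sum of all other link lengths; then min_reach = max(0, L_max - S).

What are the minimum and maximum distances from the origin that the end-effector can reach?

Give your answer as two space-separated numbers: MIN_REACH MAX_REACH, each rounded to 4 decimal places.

Link lengths: [11.7, 1.2, 10.4, 4.9]
max_reach = 11.7 + 1.2 + 10.4 + 4.9 = 28.2
L_max = max([11.7, 1.2, 10.4, 4.9]) = 11.7
S (sum of others) = 28.2 - 11.7 = 16.5
min_reach = max(0, 11.7 - 16.5) = max(0, -4.8) = 0

Answer: 0.0000 28.2000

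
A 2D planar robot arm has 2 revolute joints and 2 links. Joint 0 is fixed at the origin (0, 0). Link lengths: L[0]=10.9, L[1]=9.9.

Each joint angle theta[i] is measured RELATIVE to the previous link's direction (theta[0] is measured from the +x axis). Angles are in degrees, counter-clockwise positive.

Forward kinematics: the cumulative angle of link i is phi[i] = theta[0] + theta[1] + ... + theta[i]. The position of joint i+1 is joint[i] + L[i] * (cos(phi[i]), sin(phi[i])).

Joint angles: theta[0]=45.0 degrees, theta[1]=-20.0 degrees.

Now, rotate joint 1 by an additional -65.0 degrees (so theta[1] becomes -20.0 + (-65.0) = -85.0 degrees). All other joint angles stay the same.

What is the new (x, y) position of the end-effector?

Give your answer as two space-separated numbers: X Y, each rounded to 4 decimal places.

joint[0] = (0.0000, 0.0000)  (base)
link 0: phi[0] = 45 = 45 deg
  cos(45 deg) = 0.7071, sin(45 deg) = 0.7071
  joint[1] = (0.0000, 0.0000) + 10.9 * (0.7071, 0.7071) = (0.0000 + 7.7075, 0.0000 + 7.7075) = (7.7075, 7.7075)
link 1: phi[1] = 45 + -85 = -40 deg
  cos(-40 deg) = 0.7660, sin(-40 deg) = -0.6428
  joint[2] = (7.7075, 7.7075) + 9.9 * (0.7660, -0.6428) = (7.7075 + 7.5838, 7.7075 + -6.3636) = (15.2913, 1.3439)
End effector: (15.2913, 1.3439)

Answer: 15.2913 1.3439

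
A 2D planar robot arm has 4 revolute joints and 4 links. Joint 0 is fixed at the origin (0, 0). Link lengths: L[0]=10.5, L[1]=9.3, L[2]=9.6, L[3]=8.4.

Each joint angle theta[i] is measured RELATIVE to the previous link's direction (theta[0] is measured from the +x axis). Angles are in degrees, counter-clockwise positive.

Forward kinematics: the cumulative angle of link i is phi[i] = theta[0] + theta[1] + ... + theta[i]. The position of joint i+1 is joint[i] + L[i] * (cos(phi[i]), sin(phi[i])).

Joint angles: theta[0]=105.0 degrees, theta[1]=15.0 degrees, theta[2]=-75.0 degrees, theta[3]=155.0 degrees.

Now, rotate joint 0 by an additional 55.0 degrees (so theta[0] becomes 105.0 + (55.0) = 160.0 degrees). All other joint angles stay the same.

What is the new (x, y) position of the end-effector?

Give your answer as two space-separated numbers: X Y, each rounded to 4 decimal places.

Answer: -22.9725 5.7421

Derivation:
joint[0] = (0.0000, 0.0000)  (base)
link 0: phi[0] = 160 = 160 deg
  cos(160 deg) = -0.9397, sin(160 deg) = 0.3420
  joint[1] = (0.0000, 0.0000) + 10.5 * (-0.9397, 0.3420) = (0.0000 + -9.8668, 0.0000 + 3.5912) = (-9.8668, 3.5912)
link 1: phi[1] = 160 + 15 = 175 deg
  cos(175 deg) = -0.9962, sin(175 deg) = 0.0872
  joint[2] = (-9.8668, 3.5912) + 9.3 * (-0.9962, 0.0872) = (-9.8668 + -9.2646, 3.5912 + 0.8105) = (-19.1314, 4.4018)
link 2: phi[2] = 160 + 15 + -75 = 100 deg
  cos(100 deg) = -0.1736, sin(100 deg) = 0.9848
  joint[3] = (-19.1314, 4.4018) + 9.6 * (-0.1736, 0.9848) = (-19.1314 + -1.6670, 4.4018 + 9.4542) = (-20.7984, 13.8559)
link 3: phi[3] = 160 + 15 + -75 + 155 = 255 deg
  cos(255 deg) = -0.2588, sin(255 deg) = -0.9659
  joint[4] = (-20.7984, 13.8559) + 8.4 * (-0.2588, -0.9659) = (-20.7984 + -2.1741, 13.8559 + -8.1138) = (-22.9725, 5.7421)
End effector: (-22.9725, 5.7421)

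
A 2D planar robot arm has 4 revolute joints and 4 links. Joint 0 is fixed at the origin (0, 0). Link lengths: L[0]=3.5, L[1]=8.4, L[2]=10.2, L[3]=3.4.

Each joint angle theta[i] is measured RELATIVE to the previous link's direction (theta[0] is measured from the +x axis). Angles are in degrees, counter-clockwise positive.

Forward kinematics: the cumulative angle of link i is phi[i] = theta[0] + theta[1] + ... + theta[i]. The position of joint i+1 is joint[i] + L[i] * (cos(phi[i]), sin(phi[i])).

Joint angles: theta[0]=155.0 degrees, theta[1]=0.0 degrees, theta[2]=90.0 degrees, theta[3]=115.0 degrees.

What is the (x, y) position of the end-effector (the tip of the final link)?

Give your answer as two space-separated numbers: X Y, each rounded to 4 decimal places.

joint[0] = (0.0000, 0.0000)  (base)
link 0: phi[0] = 155 = 155 deg
  cos(155 deg) = -0.9063, sin(155 deg) = 0.4226
  joint[1] = (0.0000, 0.0000) + 3.5 * (-0.9063, 0.4226) = (0.0000 + -3.1721, 0.0000 + 1.4792) = (-3.1721, 1.4792)
link 1: phi[1] = 155 + 0 = 155 deg
  cos(155 deg) = -0.9063, sin(155 deg) = 0.4226
  joint[2] = (-3.1721, 1.4792) + 8.4 * (-0.9063, 0.4226) = (-3.1721 + -7.6130, 1.4792 + 3.5500) = (-10.7851, 5.0292)
link 2: phi[2] = 155 + 0 + 90 = 245 deg
  cos(245 deg) = -0.4226, sin(245 deg) = -0.9063
  joint[3] = (-10.7851, 5.0292) + 10.2 * (-0.4226, -0.9063) = (-10.7851 + -4.3107, 5.0292 + -9.2443) = (-15.0958, -4.2152)
link 3: phi[3] = 155 + 0 + 90 + 115 = 360 deg
  cos(360 deg) = 1.0000, sin(360 deg) = -0.0000
  joint[4] = (-15.0958, -4.2152) + 3.4 * (1.0000, -0.0000) = (-15.0958 + 3.4000, -4.2152 + -0.0000) = (-11.6958, -4.2152)
End effector: (-11.6958, -4.2152)

Answer: -11.6958 -4.2152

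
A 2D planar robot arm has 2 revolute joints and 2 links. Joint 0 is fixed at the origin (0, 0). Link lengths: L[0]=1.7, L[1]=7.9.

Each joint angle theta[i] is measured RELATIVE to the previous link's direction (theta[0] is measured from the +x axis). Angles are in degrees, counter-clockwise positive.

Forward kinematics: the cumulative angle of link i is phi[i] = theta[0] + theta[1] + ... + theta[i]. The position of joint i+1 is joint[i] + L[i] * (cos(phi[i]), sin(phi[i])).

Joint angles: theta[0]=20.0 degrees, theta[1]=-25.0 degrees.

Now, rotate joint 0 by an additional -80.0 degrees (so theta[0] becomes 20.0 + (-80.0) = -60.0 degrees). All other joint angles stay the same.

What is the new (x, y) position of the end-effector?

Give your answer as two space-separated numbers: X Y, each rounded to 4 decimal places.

joint[0] = (0.0000, 0.0000)  (base)
link 0: phi[0] = -60 = -60 deg
  cos(-60 deg) = 0.5000, sin(-60 deg) = -0.8660
  joint[1] = (0.0000, 0.0000) + 1.7 * (0.5000, -0.8660) = (0.0000 + 0.8500, 0.0000 + -1.4722) = (0.8500, -1.4722)
link 1: phi[1] = -60 + -25 = -85 deg
  cos(-85 deg) = 0.0872, sin(-85 deg) = -0.9962
  joint[2] = (0.8500, -1.4722) + 7.9 * (0.0872, -0.9962) = (0.8500 + 0.6885, -1.4722 + -7.8699) = (1.5385, -9.3422)
End effector: (1.5385, -9.3422)

Answer: 1.5385 -9.3422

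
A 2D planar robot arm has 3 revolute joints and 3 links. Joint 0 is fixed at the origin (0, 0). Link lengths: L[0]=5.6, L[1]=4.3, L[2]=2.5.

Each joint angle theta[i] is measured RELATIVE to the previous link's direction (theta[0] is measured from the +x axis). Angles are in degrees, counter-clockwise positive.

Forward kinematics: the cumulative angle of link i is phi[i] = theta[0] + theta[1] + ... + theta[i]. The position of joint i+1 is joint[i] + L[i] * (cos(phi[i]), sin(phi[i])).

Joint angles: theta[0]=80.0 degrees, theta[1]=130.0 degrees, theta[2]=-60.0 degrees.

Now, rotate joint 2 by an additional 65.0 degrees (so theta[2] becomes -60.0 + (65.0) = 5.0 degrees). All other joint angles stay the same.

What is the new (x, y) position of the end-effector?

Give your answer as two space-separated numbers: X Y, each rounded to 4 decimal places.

joint[0] = (0.0000, 0.0000)  (base)
link 0: phi[0] = 80 = 80 deg
  cos(80 deg) = 0.1736, sin(80 deg) = 0.9848
  joint[1] = (0.0000, 0.0000) + 5.6 * (0.1736, 0.9848) = (0.0000 + 0.9724, 0.0000 + 5.5149) = (0.9724, 5.5149)
link 1: phi[1] = 80 + 130 = 210 deg
  cos(210 deg) = -0.8660, sin(210 deg) = -0.5000
  joint[2] = (0.9724, 5.5149) + 4.3 * (-0.8660, -0.5000) = (0.9724 + -3.7239, 5.5149 + -2.1500) = (-2.7515, 3.3649)
link 2: phi[2] = 80 + 130 + 5 = 215 deg
  cos(215 deg) = -0.8192, sin(215 deg) = -0.5736
  joint[3] = (-2.7515, 3.3649) + 2.5 * (-0.8192, -0.5736) = (-2.7515 + -2.0479, 3.3649 + -1.4339) = (-4.7994, 1.9310)
End effector: (-4.7994, 1.9310)

Answer: -4.7994 1.9310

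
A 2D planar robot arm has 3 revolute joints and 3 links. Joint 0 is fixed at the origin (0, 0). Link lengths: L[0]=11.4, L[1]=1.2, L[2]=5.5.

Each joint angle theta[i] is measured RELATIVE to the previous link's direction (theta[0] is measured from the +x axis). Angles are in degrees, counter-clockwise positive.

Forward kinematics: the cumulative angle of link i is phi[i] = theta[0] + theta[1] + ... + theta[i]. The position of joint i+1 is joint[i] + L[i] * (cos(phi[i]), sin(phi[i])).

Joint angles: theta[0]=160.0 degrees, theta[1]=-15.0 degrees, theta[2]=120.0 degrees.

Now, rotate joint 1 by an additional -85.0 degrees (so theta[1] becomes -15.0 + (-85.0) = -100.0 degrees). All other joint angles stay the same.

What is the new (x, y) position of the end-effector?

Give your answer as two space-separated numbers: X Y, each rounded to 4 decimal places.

Answer: -15.6125 4.9383

Derivation:
joint[0] = (0.0000, 0.0000)  (base)
link 0: phi[0] = 160 = 160 deg
  cos(160 deg) = -0.9397, sin(160 deg) = 0.3420
  joint[1] = (0.0000, 0.0000) + 11.4 * (-0.9397, 0.3420) = (0.0000 + -10.7125, 0.0000 + 3.8990) = (-10.7125, 3.8990)
link 1: phi[1] = 160 + -100 = 60 deg
  cos(60 deg) = 0.5000, sin(60 deg) = 0.8660
  joint[2] = (-10.7125, 3.8990) + 1.2 * (0.5000, 0.8660) = (-10.7125 + 0.6000, 3.8990 + 1.0392) = (-10.1125, 4.9383)
link 2: phi[2] = 160 + -100 + 120 = 180 deg
  cos(180 deg) = -1.0000, sin(180 deg) = 0.0000
  joint[3] = (-10.1125, 4.9383) + 5.5 * (-1.0000, 0.0000) = (-10.1125 + -5.5000, 4.9383 + 0.0000) = (-15.6125, 4.9383)
End effector: (-15.6125, 4.9383)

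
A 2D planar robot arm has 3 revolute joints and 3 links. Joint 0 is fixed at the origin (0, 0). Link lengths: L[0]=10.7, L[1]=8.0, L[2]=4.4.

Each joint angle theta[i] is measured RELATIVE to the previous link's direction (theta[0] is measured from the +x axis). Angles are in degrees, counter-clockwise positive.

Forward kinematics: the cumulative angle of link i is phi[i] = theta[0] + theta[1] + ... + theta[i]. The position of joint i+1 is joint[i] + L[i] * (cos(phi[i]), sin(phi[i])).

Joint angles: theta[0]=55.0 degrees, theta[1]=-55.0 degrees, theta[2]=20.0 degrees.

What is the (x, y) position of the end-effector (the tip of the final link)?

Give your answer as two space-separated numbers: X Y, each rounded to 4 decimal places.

Answer: 18.2719 10.2698

Derivation:
joint[0] = (0.0000, 0.0000)  (base)
link 0: phi[0] = 55 = 55 deg
  cos(55 deg) = 0.5736, sin(55 deg) = 0.8192
  joint[1] = (0.0000, 0.0000) + 10.7 * (0.5736, 0.8192) = (0.0000 + 6.1373, 0.0000 + 8.7649) = (6.1373, 8.7649)
link 1: phi[1] = 55 + -55 = 0 deg
  cos(0 deg) = 1.0000, sin(0 deg) = 0.0000
  joint[2] = (6.1373, 8.7649) + 8 * (1.0000, 0.0000) = (6.1373 + 8.0000, 8.7649 + 0.0000) = (14.1373, 8.7649)
link 2: phi[2] = 55 + -55 + 20 = 20 deg
  cos(20 deg) = 0.9397, sin(20 deg) = 0.3420
  joint[3] = (14.1373, 8.7649) + 4.4 * (0.9397, 0.3420) = (14.1373 + 4.1346, 8.7649 + 1.5049) = (18.2719, 10.2698)
End effector: (18.2719, 10.2698)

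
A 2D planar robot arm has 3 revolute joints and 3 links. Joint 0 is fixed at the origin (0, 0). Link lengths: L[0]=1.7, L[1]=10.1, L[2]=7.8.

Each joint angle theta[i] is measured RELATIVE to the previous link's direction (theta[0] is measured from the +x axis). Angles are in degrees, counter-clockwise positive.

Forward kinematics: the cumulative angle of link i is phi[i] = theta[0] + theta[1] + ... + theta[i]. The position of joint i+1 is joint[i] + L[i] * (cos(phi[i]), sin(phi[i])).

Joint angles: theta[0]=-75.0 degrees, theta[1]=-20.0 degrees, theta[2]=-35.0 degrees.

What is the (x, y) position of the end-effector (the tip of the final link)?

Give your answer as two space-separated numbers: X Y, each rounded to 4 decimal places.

joint[0] = (0.0000, 0.0000)  (base)
link 0: phi[0] = -75 = -75 deg
  cos(-75 deg) = 0.2588, sin(-75 deg) = -0.9659
  joint[1] = (0.0000, 0.0000) + 1.7 * (0.2588, -0.9659) = (0.0000 + 0.4400, 0.0000 + -1.6421) = (0.4400, -1.6421)
link 1: phi[1] = -75 + -20 = -95 deg
  cos(-95 deg) = -0.0872, sin(-95 deg) = -0.9962
  joint[2] = (0.4400, -1.6421) + 10.1 * (-0.0872, -0.9962) = (0.4400 + -0.8803, -1.6421 + -10.0616) = (-0.4403, -11.7036)
link 2: phi[2] = -75 + -20 + -35 = -130 deg
  cos(-130 deg) = -0.6428, sin(-130 deg) = -0.7660
  joint[3] = (-0.4403, -11.7036) + 7.8 * (-0.6428, -0.7660) = (-0.4403 + -5.0137, -11.7036 + -5.9751) = (-5.4540, -17.6788)
End effector: (-5.4540, -17.6788)

Answer: -5.4540 -17.6788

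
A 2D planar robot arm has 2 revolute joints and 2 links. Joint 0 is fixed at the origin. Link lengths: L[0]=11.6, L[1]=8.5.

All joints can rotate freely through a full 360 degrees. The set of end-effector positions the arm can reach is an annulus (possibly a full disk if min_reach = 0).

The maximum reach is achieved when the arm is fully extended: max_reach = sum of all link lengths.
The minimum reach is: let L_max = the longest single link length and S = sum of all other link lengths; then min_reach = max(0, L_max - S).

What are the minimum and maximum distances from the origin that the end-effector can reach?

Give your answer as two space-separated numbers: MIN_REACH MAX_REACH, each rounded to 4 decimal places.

Answer: 3.1000 20.1000

Derivation:
Link lengths: [11.6, 8.5]
max_reach = 11.6 + 8.5 = 20.1
L_max = max([11.6, 8.5]) = 11.6
S (sum of others) = 20.1 - 11.6 = 8.5
min_reach = max(0, 11.6 - 8.5) = max(0, 3.1) = 3.1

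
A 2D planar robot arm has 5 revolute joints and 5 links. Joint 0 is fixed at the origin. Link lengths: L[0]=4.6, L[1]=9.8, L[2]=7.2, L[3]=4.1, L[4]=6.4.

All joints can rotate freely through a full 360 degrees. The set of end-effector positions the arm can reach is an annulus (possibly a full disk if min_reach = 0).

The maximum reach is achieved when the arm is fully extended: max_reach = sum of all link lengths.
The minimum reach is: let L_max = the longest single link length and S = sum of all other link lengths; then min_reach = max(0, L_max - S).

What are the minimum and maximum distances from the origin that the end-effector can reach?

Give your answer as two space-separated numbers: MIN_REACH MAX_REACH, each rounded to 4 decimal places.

Answer: 0.0000 32.1000

Derivation:
Link lengths: [4.6, 9.8, 7.2, 4.1, 6.4]
max_reach = 4.6 + 9.8 + 7.2 + 4.1 + 6.4 = 32.1
L_max = max([4.6, 9.8, 7.2, 4.1, 6.4]) = 9.8
S (sum of others) = 32.1 - 9.8 = 22.3
min_reach = max(0, 9.8 - 22.3) = max(0, -12.5) = 0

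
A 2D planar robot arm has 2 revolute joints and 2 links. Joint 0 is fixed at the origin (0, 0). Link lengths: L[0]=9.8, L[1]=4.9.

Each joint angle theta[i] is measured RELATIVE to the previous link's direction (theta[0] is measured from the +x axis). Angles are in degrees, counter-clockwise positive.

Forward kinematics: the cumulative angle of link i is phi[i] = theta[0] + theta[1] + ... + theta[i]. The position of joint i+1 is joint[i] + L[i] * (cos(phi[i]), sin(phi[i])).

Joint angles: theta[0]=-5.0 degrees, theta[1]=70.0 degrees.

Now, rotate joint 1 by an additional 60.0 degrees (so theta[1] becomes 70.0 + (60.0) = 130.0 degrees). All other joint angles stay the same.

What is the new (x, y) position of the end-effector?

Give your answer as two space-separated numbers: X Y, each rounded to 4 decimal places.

Answer: 6.9522 3.1597

Derivation:
joint[0] = (0.0000, 0.0000)  (base)
link 0: phi[0] = -5 = -5 deg
  cos(-5 deg) = 0.9962, sin(-5 deg) = -0.0872
  joint[1] = (0.0000, 0.0000) + 9.8 * (0.9962, -0.0872) = (0.0000 + 9.7627, 0.0000 + -0.8541) = (9.7627, -0.8541)
link 1: phi[1] = -5 + 130 = 125 deg
  cos(125 deg) = -0.5736, sin(125 deg) = 0.8192
  joint[2] = (9.7627, -0.8541) + 4.9 * (-0.5736, 0.8192) = (9.7627 + -2.8105, -0.8541 + 4.0138) = (6.9522, 3.1597)
End effector: (6.9522, 3.1597)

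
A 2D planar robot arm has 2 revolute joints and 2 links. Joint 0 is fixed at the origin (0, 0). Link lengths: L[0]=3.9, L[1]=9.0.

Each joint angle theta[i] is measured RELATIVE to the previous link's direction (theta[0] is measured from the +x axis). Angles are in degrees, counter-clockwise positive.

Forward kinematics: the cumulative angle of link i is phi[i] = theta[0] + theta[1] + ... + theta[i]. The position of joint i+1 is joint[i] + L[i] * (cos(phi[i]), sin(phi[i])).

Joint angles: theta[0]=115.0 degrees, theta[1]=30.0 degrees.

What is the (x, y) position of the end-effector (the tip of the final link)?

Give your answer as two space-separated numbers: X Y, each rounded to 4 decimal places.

Answer: -9.0206 8.6968

Derivation:
joint[0] = (0.0000, 0.0000)  (base)
link 0: phi[0] = 115 = 115 deg
  cos(115 deg) = -0.4226, sin(115 deg) = 0.9063
  joint[1] = (0.0000, 0.0000) + 3.9 * (-0.4226, 0.9063) = (0.0000 + -1.6482, 0.0000 + 3.5346) = (-1.6482, 3.5346)
link 1: phi[1] = 115 + 30 = 145 deg
  cos(145 deg) = -0.8192, sin(145 deg) = 0.5736
  joint[2] = (-1.6482, 3.5346) + 9 * (-0.8192, 0.5736) = (-1.6482 + -7.3724, 3.5346 + 5.1622) = (-9.0206, 8.6968)
End effector: (-9.0206, 8.6968)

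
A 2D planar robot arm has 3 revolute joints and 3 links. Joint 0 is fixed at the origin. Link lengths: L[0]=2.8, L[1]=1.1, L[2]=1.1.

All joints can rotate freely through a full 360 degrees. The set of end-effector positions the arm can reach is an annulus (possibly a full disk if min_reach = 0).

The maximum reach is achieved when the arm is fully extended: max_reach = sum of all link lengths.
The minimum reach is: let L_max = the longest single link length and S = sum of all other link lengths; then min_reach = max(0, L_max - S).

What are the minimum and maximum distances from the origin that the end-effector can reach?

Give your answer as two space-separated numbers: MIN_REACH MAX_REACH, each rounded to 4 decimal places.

Link lengths: [2.8, 1.1, 1.1]
max_reach = 2.8 + 1.1 + 1.1 = 5
L_max = max([2.8, 1.1, 1.1]) = 2.8
S (sum of others) = 5 - 2.8 = 2.2
min_reach = max(0, 2.8 - 2.2) = max(0, 0.6) = 0.6

Answer: 0.6000 5.0000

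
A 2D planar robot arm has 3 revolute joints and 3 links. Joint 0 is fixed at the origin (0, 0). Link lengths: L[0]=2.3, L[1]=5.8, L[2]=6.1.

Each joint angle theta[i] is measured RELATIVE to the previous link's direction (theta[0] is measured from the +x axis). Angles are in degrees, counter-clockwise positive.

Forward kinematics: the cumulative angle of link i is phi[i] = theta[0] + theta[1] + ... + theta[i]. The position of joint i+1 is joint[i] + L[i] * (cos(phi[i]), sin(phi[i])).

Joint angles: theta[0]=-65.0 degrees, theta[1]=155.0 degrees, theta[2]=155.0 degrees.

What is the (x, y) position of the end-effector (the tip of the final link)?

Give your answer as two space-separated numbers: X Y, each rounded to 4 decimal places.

Answer: -1.6059 -1.8130

Derivation:
joint[0] = (0.0000, 0.0000)  (base)
link 0: phi[0] = -65 = -65 deg
  cos(-65 deg) = 0.4226, sin(-65 deg) = -0.9063
  joint[1] = (0.0000, 0.0000) + 2.3 * (0.4226, -0.9063) = (0.0000 + 0.9720, 0.0000 + -2.0845) = (0.9720, -2.0845)
link 1: phi[1] = -65 + 155 = 90 deg
  cos(90 deg) = 0.0000, sin(90 deg) = 1.0000
  joint[2] = (0.9720, -2.0845) + 5.8 * (0.0000, 1.0000) = (0.9720 + 0.0000, -2.0845 + 5.8000) = (0.9720, 3.7155)
link 2: phi[2] = -65 + 155 + 155 = 245 deg
  cos(245 deg) = -0.4226, sin(245 deg) = -0.9063
  joint[3] = (0.9720, 3.7155) + 6.1 * (-0.4226, -0.9063) = (0.9720 + -2.5780, 3.7155 + -5.5285) = (-1.6059, -1.8130)
End effector: (-1.6059, -1.8130)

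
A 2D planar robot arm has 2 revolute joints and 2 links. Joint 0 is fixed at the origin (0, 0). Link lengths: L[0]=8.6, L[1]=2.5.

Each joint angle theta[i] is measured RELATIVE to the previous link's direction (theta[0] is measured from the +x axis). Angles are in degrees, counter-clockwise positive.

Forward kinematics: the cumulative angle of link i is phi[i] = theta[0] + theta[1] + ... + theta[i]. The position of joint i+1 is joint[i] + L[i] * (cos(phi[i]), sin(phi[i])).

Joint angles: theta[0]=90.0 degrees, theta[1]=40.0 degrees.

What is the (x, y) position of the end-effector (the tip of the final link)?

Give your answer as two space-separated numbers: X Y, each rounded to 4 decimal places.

Answer: -1.6070 10.5151

Derivation:
joint[0] = (0.0000, 0.0000)  (base)
link 0: phi[0] = 90 = 90 deg
  cos(90 deg) = 0.0000, sin(90 deg) = 1.0000
  joint[1] = (0.0000, 0.0000) + 8.6 * (0.0000, 1.0000) = (0.0000 + 0.0000, 0.0000 + 8.6000) = (0.0000, 8.6000)
link 1: phi[1] = 90 + 40 = 130 deg
  cos(130 deg) = -0.6428, sin(130 deg) = 0.7660
  joint[2] = (0.0000, 8.6000) + 2.5 * (-0.6428, 0.7660) = (0.0000 + -1.6070, 8.6000 + 1.9151) = (-1.6070, 10.5151)
End effector: (-1.6070, 10.5151)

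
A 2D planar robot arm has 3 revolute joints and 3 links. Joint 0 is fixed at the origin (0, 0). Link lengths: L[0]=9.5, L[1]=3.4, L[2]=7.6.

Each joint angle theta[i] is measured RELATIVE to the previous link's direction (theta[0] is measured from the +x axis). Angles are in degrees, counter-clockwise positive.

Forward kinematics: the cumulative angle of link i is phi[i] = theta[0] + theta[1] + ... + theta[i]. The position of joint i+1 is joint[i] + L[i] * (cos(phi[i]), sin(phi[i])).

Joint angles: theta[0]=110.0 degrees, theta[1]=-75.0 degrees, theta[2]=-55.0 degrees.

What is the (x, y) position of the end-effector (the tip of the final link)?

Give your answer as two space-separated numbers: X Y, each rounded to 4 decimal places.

joint[0] = (0.0000, 0.0000)  (base)
link 0: phi[0] = 110 = 110 deg
  cos(110 deg) = -0.3420, sin(110 deg) = 0.9397
  joint[1] = (0.0000, 0.0000) + 9.5 * (-0.3420, 0.9397) = (0.0000 + -3.2492, 0.0000 + 8.9271) = (-3.2492, 8.9271)
link 1: phi[1] = 110 + -75 = 35 deg
  cos(35 deg) = 0.8192, sin(35 deg) = 0.5736
  joint[2] = (-3.2492, 8.9271) + 3.4 * (0.8192, 0.5736) = (-3.2492 + 2.7851, 8.9271 + 1.9502) = (-0.4641, 10.8772)
link 2: phi[2] = 110 + -75 + -55 = -20 deg
  cos(-20 deg) = 0.9397, sin(-20 deg) = -0.3420
  joint[3] = (-0.4641, 10.8772) + 7.6 * (0.9397, -0.3420) = (-0.4641 + 7.1417, 10.8772 + -2.5994) = (6.6776, 8.2779)
End effector: (6.6776, 8.2779)

Answer: 6.6776 8.2779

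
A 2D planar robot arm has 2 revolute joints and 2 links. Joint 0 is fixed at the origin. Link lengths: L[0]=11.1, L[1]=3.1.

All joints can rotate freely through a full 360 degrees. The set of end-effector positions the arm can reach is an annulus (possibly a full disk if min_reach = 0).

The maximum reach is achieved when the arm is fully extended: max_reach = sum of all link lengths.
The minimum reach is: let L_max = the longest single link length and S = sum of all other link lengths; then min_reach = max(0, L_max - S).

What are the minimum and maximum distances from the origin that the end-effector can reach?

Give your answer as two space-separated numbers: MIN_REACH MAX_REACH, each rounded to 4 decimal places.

Link lengths: [11.1, 3.1]
max_reach = 11.1 + 3.1 = 14.2
L_max = max([11.1, 3.1]) = 11.1
S (sum of others) = 14.2 - 11.1 = 3.1
min_reach = max(0, 11.1 - 3.1) = max(0, 8) = 8

Answer: 8.0000 14.2000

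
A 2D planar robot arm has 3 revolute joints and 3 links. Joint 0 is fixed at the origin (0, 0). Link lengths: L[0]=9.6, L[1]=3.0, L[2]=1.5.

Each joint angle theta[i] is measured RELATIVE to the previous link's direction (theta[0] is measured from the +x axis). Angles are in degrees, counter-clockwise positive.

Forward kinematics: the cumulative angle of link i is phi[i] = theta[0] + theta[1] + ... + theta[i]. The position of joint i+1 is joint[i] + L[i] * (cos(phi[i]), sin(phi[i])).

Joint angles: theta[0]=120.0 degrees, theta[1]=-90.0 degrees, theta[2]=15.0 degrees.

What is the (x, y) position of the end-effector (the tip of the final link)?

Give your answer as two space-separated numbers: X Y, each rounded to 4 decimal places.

joint[0] = (0.0000, 0.0000)  (base)
link 0: phi[0] = 120 = 120 deg
  cos(120 deg) = -0.5000, sin(120 deg) = 0.8660
  joint[1] = (0.0000, 0.0000) + 9.6 * (-0.5000, 0.8660) = (0.0000 + -4.8000, 0.0000 + 8.3138) = (-4.8000, 8.3138)
link 1: phi[1] = 120 + -90 = 30 deg
  cos(30 deg) = 0.8660, sin(30 deg) = 0.5000
  joint[2] = (-4.8000, 8.3138) + 3 * (0.8660, 0.5000) = (-4.8000 + 2.5981, 8.3138 + 1.5000) = (-2.2019, 9.8138)
link 2: phi[2] = 120 + -90 + 15 = 45 deg
  cos(45 deg) = 0.7071, sin(45 deg) = 0.7071
  joint[3] = (-2.2019, 9.8138) + 1.5 * (0.7071, 0.7071) = (-2.2019 + 1.0607, 9.8138 + 1.0607) = (-1.1413, 10.8745)
End effector: (-1.1413, 10.8745)

Answer: -1.1413 10.8745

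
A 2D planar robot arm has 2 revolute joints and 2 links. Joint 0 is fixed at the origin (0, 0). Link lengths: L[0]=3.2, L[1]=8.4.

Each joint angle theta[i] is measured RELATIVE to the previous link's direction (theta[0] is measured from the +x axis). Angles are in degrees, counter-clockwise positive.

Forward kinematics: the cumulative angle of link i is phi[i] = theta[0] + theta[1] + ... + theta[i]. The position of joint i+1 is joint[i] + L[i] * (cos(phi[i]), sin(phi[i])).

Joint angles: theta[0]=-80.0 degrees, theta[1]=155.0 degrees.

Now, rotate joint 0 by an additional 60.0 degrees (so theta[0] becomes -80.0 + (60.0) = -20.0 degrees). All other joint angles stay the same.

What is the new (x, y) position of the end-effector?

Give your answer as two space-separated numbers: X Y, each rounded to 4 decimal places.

Answer: -2.9327 4.8452

Derivation:
joint[0] = (0.0000, 0.0000)  (base)
link 0: phi[0] = -20 = -20 deg
  cos(-20 deg) = 0.9397, sin(-20 deg) = -0.3420
  joint[1] = (0.0000, 0.0000) + 3.2 * (0.9397, -0.3420) = (0.0000 + 3.0070, 0.0000 + -1.0945) = (3.0070, -1.0945)
link 1: phi[1] = -20 + 155 = 135 deg
  cos(135 deg) = -0.7071, sin(135 deg) = 0.7071
  joint[2] = (3.0070, -1.0945) + 8.4 * (-0.7071, 0.7071) = (3.0070 + -5.9397, -1.0945 + 5.9397) = (-2.9327, 4.8452)
End effector: (-2.9327, 4.8452)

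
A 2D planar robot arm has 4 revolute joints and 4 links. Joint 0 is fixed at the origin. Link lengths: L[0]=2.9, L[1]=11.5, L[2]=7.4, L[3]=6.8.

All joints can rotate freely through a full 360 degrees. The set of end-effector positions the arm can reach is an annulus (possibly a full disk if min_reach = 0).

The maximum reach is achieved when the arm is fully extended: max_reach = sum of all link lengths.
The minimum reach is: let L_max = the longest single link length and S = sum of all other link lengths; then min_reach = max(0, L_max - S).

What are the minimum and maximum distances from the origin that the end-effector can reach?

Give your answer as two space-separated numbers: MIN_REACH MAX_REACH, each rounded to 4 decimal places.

Answer: 0.0000 28.6000

Derivation:
Link lengths: [2.9, 11.5, 7.4, 6.8]
max_reach = 2.9 + 11.5 + 7.4 + 6.8 = 28.6
L_max = max([2.9, 11.5, 7.4, 6.8]) = 11.5
S (sum of others) = 28.6 - 11.5 = 17.1
min_reach = max(0, 11.5 - 17.1) = max(0, -5.6) = 0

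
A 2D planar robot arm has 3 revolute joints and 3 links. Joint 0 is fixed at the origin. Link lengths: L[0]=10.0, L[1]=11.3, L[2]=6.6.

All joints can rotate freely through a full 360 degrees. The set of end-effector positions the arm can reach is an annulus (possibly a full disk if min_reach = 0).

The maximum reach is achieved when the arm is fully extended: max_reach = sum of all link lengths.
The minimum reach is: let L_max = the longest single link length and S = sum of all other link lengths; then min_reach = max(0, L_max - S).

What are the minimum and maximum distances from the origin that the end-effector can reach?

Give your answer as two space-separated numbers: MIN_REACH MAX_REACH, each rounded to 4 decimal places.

Link lengths: [10.0, 11.3, 6.6]
max_reach = 10 + 11.3 + 6.6 = 27.9
L_max = max([10.0, 11.3, 6.6]) = 11.3
S (sum of others) = 27.9 - 11.3 = 16.6
min_reach = max(0, 11.3 - 16.6) = max(0, -5.3) = 0

Answer: 0.0000 27.9000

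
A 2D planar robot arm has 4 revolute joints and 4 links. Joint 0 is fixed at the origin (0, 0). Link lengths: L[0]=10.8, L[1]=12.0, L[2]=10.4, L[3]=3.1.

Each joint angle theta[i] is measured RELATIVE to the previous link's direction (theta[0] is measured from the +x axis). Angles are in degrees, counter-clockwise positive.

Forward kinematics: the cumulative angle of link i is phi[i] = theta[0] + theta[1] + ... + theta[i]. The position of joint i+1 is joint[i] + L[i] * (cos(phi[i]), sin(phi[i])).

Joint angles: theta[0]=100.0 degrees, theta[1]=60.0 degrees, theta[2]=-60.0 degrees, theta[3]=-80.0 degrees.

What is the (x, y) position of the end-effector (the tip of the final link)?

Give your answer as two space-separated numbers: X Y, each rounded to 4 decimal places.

joint[0] = (0.0000, 0.0000)  (base)
link 0: phi[0] = 100 = 100 deg
  cos(100 deg) = -0.1736, sin(100 deg) = 0.9848
  joint[1] = (0.0000, 0.0000) + 10.8 * (-0.1736, 0.9848) = (0.0000 + -1.8754, 0.0000 + 10.6359) = (-1.8754, 10.6359)
link 1: phi[1] = 100 + 60 = 160 deg
  cos(160 deg) = -0.9397, sin(160 deg) = 0.3420
  joint[2] = (-1.8754, 10.6359) + 12 * (-0.9397, 0.3420) = (-1.8754 + -11.2763, 10.6359 + 4.1042) = (-13.1517, 14.7402)
link 2: phi[2] = 100 + 60 + -60 = 100 deg
  cos(100 deg) = -0.1736, sin(100 deg) = 0.9848
  joint[3] = (-13.1517, 14.7402) + 10.4 * (-0.1736, 0.9848) = (-13.1517 + -1.8059, 14.7402 + 10.2420) = (-14.9577, 24.9822)
link 3: phi[3] = 100 + 60 + -60 + -80 = 20 deg
  cos(20 deg) = 0.9397, sin(20 deg) = 0.3420
  joint[4] = (-14.9577, 24.9822) + 3.1 * (0.9397, 0.3420) = (-14.9577 + 2.9130, 24.9822 + 1.0603) = (-12.0446, 26.0424)
End effector: (-12.0446, 26.0424)

Answer: -12.0446 26.0424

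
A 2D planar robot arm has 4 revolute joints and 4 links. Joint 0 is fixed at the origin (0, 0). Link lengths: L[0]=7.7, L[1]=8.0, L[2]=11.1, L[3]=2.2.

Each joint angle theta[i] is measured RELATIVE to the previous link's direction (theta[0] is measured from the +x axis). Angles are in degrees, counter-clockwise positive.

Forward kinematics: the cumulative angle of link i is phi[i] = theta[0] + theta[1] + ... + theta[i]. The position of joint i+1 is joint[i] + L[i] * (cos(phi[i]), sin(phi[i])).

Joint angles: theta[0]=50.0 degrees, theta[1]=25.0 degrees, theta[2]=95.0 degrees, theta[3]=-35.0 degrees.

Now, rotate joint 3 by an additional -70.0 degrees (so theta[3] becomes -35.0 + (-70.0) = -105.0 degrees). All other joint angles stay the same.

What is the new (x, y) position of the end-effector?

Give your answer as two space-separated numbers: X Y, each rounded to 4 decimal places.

joint[0] = (0.0000, 0.0000)  (base)
link 0: phi[0] = 50 = 50 deg
  cos(50 deg) = 0.6428, sin(50 deg) = 0.7660
  joint[1] = (0.0000, 0.0000) + 7.7 * (0.6428, 0.7660) = (0.0000 + 4.9495, 0.0000 + 5.8985) = (4.9495, 5.8985)
link 1: phi[1] = 50 + 25 = 75 deg
  cos(75 deg) = 0.2588, sin(75 deg) = 0.9659
  joint[2] = (4.9495, 5.8985) + 8 * (0.2588, 0.9659) = (4.9495 + 2.0706, 5.8985 + 7.7274) = (7.0200, 13.6259)
link 2: phi[2] = 50 + 25 + 95 = 170 deg
  cos(170 deg) = -0.9848, sin(170 deg) = 0.1736
  joint[3] = (7.0200, 13.6259) + 11.1 * (-0.9848, 0.1736) = (7.0200 + -10.9314, 13.6259 + 1.9275) = (-3.9113, 15.5534)
link 3: phi[3] = 50 + 25 + 95 + -105 = 65 deg
  cos(65 deg) = 0.4226, sin(65 deg) = 0.9063
  joint[4] = (-3.9113, 15.5534) + 2.2 * (0.4226, 0.9063) = (-3.9113 + 0.9298, 15.5534 + 1.9939) = (-2.9816, 17.5473)
End effector: (-2.9816, 17.5473)

Answer: -2.9816 17.5473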